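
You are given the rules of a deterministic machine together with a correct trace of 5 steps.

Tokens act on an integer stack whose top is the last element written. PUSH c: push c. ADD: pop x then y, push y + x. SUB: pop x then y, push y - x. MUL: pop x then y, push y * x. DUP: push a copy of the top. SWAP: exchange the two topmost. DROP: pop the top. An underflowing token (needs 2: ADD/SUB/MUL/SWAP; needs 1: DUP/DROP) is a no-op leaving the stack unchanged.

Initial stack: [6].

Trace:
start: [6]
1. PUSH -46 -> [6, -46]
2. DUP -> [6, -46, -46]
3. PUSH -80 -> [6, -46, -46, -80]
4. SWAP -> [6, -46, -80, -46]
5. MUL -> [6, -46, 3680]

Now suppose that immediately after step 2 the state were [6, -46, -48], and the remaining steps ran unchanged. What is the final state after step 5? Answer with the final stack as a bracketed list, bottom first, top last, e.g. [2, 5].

[6, -46, 3840]

state after step 2 := [6, -46, -48]
3. PUSH -80 -> [6, -46, -48, -80]
4. SWAP -> [6, -46, -80, -48]
5. MUL -> [6, -46, 3840]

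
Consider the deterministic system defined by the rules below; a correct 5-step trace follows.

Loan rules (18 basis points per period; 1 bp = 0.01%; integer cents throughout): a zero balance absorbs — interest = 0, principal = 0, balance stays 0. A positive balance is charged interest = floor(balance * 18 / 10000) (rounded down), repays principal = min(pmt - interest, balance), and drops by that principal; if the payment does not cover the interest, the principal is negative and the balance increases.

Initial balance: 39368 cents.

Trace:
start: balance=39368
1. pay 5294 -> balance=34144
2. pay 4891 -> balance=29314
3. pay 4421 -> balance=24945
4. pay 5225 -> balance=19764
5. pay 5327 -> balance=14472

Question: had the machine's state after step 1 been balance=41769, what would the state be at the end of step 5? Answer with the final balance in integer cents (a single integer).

state after step 1 := balance=41769
2. pay 4891 -> balance=36953
3. pay 4421 -> balance=32598
4. pay 5225 -> balance=27431
5. pay 5327 -> balance=22153

22153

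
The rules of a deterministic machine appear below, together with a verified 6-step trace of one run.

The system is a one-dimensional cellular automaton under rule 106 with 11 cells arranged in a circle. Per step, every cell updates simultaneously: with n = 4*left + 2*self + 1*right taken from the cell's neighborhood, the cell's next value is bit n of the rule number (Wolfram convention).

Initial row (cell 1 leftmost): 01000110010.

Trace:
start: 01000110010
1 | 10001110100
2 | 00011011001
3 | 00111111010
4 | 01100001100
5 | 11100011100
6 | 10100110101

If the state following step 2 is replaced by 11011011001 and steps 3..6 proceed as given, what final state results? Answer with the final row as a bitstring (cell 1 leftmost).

state after step 2 := 11011011001
3 | 01111111011
4 | 11000001111
5 | 01000011000
6 | 10000111000

10000111000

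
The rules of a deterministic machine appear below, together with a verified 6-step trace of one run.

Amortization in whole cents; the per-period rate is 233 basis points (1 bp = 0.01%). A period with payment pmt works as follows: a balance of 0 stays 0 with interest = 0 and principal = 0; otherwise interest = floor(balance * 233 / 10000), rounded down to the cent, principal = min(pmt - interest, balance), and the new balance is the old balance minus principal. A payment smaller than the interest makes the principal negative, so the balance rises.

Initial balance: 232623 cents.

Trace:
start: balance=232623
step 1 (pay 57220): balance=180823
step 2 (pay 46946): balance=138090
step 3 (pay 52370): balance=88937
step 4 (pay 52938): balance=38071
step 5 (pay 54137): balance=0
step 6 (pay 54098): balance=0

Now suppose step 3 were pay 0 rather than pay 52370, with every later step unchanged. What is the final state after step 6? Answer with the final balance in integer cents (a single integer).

(re-executing from step 3 with the substitution; state before step 3: balance=138090)
step 3 (pay 0): balance=141307
step 4 (pay 52938): balance=91661
step 5 (pay 54137): balance=39659
step 6 (pay 54098): balance=0

0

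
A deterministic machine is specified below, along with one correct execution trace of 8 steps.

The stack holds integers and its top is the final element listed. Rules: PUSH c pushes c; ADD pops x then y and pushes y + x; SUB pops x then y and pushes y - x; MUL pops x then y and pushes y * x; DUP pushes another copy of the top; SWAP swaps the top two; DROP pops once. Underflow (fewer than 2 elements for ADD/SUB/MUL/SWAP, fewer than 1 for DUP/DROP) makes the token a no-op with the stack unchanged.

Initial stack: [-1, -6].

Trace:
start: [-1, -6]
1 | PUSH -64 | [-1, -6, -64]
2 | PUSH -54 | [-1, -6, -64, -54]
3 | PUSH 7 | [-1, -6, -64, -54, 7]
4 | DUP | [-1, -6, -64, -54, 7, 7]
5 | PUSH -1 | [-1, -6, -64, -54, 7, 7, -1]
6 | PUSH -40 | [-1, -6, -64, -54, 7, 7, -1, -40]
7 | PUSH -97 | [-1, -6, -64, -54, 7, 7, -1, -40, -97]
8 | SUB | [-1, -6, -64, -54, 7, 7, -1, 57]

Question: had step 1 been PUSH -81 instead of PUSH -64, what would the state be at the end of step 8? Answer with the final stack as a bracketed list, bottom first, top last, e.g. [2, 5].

[-1, -6, -81, -54, 7, 7, -1, 57]

(re-executing from step 1 with the substitution; state before step 1: [-1, -6])
1 | PUSH -81 | [-1, -6, -81]
2 | PUSH -54 | [-1, -6, -81, -54]
3 | PUSH 7 | [-1, -6, -81, -54, 7]
4 | DUP | [-1, -6, -81, -54, 7, 7]
5 | PUSH -1 | [-1, -6, -81, -54, 7, 7, -1]
6 | PUSH -40 | [-1, -6, -81, -54, 7, 7, -1, -40]
7 | PUSH -97 | [-1, -6, -81, -54, 7, 7, -1, -40, -97]
8 | SUB | [-1, -6, -81, -54, 7, 7, -1, 57]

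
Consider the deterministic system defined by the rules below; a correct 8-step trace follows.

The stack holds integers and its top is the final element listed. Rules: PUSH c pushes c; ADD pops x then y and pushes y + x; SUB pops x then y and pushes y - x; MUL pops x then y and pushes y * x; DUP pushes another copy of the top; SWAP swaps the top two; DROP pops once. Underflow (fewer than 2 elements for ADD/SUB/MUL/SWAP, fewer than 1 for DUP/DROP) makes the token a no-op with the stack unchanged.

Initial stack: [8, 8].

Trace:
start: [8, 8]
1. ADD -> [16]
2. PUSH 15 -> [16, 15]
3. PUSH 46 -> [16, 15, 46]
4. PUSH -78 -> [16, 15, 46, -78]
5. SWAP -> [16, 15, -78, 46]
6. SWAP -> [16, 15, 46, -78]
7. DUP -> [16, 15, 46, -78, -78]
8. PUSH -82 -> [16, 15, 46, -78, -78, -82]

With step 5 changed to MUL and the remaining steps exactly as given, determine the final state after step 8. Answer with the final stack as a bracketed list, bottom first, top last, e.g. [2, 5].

(re-executing from step 5 with the substitution; state before step 5: [16, 15, 46, -78])
5. MUL -> [16, 15, -3588]
6. SWAP -> [16, -3588, 15]
7. DUP -> [16, -3588, 15, 15]
8. PUSH -82 -> [16, -3588, 15, 15, -82]

[16, -3588, 15, 15, -82]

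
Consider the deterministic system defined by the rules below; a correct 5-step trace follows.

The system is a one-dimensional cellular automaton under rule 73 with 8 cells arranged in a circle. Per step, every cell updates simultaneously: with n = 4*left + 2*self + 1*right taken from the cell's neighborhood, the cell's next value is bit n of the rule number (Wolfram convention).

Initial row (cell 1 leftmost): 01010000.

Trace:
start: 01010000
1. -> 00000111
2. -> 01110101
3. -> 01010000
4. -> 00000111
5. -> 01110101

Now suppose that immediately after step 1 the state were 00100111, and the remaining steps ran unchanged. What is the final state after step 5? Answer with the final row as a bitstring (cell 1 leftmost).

state after step 1 := 00100111
2. -> 00000101
3. -> 01110000
4. -> 01010111
5. -> 00000101

00000101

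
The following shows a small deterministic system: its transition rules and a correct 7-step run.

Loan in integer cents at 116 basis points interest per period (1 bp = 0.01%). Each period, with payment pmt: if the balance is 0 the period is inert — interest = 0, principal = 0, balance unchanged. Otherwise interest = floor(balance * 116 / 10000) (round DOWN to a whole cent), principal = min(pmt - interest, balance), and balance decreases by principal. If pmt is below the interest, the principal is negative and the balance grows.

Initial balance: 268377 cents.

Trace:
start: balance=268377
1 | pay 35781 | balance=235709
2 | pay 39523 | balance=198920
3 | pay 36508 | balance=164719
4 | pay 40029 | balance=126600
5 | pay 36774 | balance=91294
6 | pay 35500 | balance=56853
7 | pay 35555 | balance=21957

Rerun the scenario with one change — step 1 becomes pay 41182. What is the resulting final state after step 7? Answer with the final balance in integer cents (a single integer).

16169

(re-executing from step 1 with the substitution; state before step 1: balance=268377)
1 | pay 41182 | balance=230308
2 | pay 39523 | balance=193456
3 | pay 36508 | balance=159192
4 | pay 40029 | balance=121009
5 | pay 36774 | balance=85638
6 | pay 35500 | balance=51131
7 | pay 35555 | balance=16169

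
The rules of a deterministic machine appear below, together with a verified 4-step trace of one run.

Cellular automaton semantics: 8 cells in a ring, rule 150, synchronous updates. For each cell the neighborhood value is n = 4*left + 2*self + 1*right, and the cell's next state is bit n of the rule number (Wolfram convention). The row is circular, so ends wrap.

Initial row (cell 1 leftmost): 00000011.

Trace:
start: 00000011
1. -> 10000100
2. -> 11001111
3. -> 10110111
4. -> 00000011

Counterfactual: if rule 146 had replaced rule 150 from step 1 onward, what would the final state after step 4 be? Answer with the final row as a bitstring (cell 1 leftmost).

01001000

(re-executing steps 1..4 under rule 146; state before step 1: 00000011)
1. -> 10000100
2. -> 01001011
3. -> 00110000
4. -> 01001000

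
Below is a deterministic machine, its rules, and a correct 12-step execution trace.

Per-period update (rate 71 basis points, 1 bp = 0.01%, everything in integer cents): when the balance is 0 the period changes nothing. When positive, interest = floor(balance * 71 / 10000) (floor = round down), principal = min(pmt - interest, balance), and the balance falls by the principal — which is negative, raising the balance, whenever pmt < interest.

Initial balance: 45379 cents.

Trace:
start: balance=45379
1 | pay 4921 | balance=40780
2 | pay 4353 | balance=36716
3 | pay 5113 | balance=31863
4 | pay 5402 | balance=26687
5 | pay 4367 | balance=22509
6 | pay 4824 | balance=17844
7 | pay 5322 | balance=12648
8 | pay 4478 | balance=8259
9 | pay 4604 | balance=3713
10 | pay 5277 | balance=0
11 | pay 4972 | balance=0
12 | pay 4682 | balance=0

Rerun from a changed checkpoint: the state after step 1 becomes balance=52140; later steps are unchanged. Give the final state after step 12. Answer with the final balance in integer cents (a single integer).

1030

state after step 1 := balance=52140
2 | pay 4353 | balance=48157
3 | pay 5113 | balance=43385
4 | pay 5402 | balance=38291
5 | pay 4367 | balance=34195
6 | pay 4824 | balance=29613
7 | pay 5322 | balance=24501
8 | pay 4478 | balance=20196
9 | pay 4604 | balance=15735
10 | pay 5277 | balance=10569
11 | pay 4972 | balance=5672
12 | pay 4682 | balance=1030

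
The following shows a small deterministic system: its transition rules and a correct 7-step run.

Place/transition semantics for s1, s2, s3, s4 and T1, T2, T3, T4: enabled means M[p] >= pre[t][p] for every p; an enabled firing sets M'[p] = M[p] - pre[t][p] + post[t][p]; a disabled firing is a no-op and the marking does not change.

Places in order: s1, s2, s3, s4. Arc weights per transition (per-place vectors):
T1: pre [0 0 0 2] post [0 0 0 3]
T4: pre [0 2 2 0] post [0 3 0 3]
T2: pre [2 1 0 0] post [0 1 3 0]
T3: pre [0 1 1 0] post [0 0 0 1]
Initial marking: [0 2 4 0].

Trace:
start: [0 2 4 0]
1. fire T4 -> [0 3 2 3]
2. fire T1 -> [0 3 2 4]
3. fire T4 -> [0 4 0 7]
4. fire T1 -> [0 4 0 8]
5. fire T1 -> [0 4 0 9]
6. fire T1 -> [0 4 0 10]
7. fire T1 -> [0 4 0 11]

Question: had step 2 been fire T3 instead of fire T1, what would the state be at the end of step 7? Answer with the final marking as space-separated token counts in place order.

0 2 1 8

(re-executing from step 2 with the substitution; state before step 2: [0 3 2 3])
2. fire T3 -> [0 2 1 4]
3. fire T4 -> [0 2 1 4]
4. fire T1 -> [0 2 1 5]
5. fire T1 -> [0 2 1 6]
6. fire T1 -> [0 2 1 7]
7. fire T1 -> [0 2 1 8]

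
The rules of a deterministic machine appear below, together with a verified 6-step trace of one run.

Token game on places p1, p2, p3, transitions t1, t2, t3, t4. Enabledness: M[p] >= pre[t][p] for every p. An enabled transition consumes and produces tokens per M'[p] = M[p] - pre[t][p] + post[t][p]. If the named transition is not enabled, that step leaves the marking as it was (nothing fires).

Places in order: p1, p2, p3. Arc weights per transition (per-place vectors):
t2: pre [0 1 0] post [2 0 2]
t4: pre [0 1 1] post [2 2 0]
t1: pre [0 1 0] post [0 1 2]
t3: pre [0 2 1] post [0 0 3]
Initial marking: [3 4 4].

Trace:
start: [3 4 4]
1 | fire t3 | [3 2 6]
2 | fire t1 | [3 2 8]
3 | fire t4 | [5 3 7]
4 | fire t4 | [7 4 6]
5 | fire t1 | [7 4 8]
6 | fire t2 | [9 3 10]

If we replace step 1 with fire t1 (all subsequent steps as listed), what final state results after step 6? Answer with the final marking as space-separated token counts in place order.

(re-executing from step 1 with the substitution; state before step 1: [3 4 4])
1 | fire t1 | [3 4 6]
2 | fire t1 | [3 4 8]
3 | fire t4 | [5 5 7]
4 | fire t4 | [7 6 6]
5 | fire t1 | [7 6 8]
6 | fire t2 | [9 5 10]

9 5 10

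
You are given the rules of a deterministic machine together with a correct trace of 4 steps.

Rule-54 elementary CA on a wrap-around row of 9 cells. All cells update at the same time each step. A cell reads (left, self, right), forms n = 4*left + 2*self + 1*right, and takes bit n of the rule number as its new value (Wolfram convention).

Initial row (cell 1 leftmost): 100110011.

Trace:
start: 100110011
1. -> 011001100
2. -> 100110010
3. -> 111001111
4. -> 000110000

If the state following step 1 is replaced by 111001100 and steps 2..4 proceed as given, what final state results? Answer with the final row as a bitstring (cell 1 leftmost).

111110011

state after step 1 := 111001100
2. -> 000110011
3. -> 101001100
4. -> 111110011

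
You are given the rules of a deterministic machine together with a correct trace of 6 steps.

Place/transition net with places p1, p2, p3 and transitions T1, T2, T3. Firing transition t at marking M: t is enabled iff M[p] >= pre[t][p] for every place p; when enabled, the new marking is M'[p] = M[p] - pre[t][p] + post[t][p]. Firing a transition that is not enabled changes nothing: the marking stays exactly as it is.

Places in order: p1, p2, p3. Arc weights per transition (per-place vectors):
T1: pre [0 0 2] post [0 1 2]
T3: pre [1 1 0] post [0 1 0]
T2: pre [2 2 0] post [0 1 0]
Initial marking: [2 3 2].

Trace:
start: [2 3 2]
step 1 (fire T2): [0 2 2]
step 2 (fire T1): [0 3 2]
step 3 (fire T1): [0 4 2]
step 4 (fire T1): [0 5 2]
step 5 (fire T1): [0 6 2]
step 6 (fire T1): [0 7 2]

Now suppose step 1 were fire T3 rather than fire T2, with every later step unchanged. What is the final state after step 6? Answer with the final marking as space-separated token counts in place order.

(re-executing from step 1 with the substitution; state before step 1: [2 3 2])
step 1 (fire T3): [1 3 2]
step 2 (fire T1): [1 4 2]
step 3 (fire T1): [1 5 2]
step 4 (fire T1): [1 6 2]
step 5 (fire T1): [1 7 2]
step 6 (fire T1): [1 8 2]

1 8 2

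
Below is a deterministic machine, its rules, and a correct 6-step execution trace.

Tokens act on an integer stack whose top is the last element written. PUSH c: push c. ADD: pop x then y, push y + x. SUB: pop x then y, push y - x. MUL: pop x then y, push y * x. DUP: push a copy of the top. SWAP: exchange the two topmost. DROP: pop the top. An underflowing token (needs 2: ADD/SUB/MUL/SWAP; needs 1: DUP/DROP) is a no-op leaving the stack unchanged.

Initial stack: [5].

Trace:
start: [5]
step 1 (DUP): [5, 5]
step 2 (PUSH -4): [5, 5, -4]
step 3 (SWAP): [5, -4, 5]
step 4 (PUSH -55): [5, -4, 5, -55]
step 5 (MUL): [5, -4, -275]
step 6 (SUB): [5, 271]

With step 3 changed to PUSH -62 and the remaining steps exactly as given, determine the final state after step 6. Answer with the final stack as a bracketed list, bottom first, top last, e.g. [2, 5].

(re-executing from step 3 with the substitution; state before step 3: [5, 5, -4])
step 3 (PUSH -62): [5, 5, -4, -62]
step 4 (PUSH -55): [5, 5, -4, -62, -55]
step 5 (MUL): [5, 5, -4, 3410]
step 6 (SUB): [5, 5, -3414]

[5, 5, -3414]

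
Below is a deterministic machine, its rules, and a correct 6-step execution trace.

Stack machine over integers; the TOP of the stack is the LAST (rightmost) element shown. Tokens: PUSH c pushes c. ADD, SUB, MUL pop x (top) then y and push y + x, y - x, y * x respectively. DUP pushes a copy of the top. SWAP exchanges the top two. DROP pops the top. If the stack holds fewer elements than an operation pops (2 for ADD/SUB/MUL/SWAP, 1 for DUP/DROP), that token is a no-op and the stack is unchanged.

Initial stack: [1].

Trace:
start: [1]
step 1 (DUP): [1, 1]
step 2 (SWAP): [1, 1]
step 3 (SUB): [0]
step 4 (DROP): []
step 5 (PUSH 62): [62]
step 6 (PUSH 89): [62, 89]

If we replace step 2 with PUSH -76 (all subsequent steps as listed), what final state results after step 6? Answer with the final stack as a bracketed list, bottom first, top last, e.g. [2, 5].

[1, 62, 89]

(re-executing from step 2 with the substitution; state before step 2: [1, 1])
step 2 (PUSH -76): [1, 1, -76]
step 3 (SUB): [1, 77]
step 4 (DROP): [1]
step 5 (PUSH 62): [1, 62]
step 6 (PUSH 89): [1, 62, 89]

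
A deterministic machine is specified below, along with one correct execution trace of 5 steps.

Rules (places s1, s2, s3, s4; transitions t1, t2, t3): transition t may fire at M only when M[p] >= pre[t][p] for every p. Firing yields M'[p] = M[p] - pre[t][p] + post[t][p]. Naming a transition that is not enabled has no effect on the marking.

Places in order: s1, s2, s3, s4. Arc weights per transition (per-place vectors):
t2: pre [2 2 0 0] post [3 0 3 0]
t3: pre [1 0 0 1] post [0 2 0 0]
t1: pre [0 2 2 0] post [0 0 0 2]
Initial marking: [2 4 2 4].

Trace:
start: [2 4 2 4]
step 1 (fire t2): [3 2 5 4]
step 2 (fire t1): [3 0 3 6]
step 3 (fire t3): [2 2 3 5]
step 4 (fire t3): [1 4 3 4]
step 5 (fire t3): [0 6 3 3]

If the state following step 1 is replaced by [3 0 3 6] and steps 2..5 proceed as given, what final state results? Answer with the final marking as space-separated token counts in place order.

state after step 1 := [3 0 3 6]
step 2 (fire t1): [3 0 3 6]
step 3 (fire t3): [2 2 3 5]
step 4 (fire t3): [1 4 3 4]
step 5 (fire t3): [0 6 3 3]

0 6 3 3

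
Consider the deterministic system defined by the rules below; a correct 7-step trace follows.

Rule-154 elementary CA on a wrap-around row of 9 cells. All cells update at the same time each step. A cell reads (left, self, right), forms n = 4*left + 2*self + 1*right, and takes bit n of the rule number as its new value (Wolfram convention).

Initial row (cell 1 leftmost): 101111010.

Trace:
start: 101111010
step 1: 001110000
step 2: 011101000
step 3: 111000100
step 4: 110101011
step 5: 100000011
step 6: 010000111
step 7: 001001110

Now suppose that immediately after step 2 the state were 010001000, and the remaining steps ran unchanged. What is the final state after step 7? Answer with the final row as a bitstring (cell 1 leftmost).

state after step 2 := 010001000
step 3: 101010100
step 4: 000000011
step 5: 100000110
step 6: 010001100
step 7: 101011010

101011010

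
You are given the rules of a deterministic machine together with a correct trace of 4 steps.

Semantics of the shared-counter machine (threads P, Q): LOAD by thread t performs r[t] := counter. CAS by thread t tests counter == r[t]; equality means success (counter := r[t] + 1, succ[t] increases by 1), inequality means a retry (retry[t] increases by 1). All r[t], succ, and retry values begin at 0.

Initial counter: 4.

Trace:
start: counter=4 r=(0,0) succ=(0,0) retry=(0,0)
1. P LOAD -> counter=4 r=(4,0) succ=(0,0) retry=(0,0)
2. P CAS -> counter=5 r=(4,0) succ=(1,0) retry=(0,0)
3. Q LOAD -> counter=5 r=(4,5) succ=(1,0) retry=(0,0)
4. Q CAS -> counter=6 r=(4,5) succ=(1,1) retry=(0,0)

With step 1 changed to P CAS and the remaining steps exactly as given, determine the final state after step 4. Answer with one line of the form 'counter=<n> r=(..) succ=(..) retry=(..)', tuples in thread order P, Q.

counter=5 r=(0,4) succ=(0,1) retry=(2,0)

(re-executing from step 1 with the substitution; state before step 1: counter=4 r=(0,0) succ=(0,0) retry=(0,0))
1. P CAS -> counter=4 r=(0,0) succ=(0,0) retry=(1,0)
2. P CAS -> counter=4 r=(0,0) succ=(0,0) retry=(2,0)
3. Q LOAD -> counter=4 r=(0,4) succ=(0,0) retry=(2,0)
4. Q CAS -> counter=5 r=(0,4) succ=(0,1) retry=(2,0)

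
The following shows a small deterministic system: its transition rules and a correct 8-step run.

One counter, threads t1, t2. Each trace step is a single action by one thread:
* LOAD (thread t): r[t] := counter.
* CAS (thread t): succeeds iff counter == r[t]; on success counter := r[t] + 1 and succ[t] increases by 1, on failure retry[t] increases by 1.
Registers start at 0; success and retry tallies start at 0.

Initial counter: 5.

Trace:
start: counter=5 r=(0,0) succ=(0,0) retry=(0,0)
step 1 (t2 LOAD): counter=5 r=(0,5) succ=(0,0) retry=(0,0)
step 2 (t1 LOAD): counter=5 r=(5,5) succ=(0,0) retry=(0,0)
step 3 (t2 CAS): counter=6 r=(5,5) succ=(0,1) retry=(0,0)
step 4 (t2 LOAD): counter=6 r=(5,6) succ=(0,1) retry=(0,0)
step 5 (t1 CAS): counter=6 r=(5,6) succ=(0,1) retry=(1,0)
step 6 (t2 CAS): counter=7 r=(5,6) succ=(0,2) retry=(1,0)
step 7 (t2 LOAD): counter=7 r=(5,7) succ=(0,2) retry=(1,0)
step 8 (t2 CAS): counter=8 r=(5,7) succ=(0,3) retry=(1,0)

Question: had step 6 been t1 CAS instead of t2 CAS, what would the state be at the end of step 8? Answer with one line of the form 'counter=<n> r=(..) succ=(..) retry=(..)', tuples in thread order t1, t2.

(re-executing from step 6 with the substitution; state before step 6: counter=6 r=(5,6) succ=(0,1) retry=(1,0))
step 6 (t1 CAS): counter=6 r=(5,6) succ=(0,1) retry=(2,0)
step 7 (t2 LOAD): counter=6 r=(5,6) succ=(0,1) retry=(2,0)
step 8 (t2 CAS): counter=7 r=(5,6) succ=(0,2) retry=(2,0)

counter=7 r=(5,6) succ=(0,2) retry=(2,0)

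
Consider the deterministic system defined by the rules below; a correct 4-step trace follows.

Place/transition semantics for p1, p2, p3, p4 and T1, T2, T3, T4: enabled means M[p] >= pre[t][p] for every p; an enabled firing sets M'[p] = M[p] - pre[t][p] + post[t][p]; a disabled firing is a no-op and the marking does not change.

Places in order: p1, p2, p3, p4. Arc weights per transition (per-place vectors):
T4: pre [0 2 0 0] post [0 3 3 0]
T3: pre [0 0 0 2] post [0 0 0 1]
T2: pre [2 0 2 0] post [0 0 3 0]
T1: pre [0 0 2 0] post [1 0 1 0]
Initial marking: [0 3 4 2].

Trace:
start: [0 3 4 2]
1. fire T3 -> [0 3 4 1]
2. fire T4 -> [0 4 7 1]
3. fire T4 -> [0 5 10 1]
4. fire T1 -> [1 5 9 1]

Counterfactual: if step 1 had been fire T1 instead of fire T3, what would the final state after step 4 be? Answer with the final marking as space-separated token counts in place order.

2 5 8 2

(re-executing from step 1 with the substitution; state before step 1: [0 3 4 2])
1. fire T1 -> [1 3 3 2]
2. fire T4 -> [1 4 6 2]
3. fire T4 -> [1 5 9 2]
4. fire T1 -> [2 5 8 2]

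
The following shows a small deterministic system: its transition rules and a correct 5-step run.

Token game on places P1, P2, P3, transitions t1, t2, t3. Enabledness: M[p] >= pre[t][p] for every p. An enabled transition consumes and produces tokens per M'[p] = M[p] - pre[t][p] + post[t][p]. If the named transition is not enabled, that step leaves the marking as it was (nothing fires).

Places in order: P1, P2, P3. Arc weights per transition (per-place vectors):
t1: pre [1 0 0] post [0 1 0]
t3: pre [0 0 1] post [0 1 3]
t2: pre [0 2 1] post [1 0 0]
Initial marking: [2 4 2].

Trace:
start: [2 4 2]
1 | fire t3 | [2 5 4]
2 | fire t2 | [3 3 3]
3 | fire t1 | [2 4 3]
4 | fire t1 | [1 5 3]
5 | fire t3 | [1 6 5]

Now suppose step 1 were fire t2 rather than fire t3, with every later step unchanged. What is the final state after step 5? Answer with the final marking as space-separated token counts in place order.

2 2 0

(re-executing from step 1 with the substitution; state before step 1: [2 4 2])
1 | fire t2 | [3 2 1]
2 | fire t2 | [4 0 0]
3 | fire t1 | [3 1 0]
4 | fire t1 | [2 2 0]
5 | fire t3 | [2 2 0]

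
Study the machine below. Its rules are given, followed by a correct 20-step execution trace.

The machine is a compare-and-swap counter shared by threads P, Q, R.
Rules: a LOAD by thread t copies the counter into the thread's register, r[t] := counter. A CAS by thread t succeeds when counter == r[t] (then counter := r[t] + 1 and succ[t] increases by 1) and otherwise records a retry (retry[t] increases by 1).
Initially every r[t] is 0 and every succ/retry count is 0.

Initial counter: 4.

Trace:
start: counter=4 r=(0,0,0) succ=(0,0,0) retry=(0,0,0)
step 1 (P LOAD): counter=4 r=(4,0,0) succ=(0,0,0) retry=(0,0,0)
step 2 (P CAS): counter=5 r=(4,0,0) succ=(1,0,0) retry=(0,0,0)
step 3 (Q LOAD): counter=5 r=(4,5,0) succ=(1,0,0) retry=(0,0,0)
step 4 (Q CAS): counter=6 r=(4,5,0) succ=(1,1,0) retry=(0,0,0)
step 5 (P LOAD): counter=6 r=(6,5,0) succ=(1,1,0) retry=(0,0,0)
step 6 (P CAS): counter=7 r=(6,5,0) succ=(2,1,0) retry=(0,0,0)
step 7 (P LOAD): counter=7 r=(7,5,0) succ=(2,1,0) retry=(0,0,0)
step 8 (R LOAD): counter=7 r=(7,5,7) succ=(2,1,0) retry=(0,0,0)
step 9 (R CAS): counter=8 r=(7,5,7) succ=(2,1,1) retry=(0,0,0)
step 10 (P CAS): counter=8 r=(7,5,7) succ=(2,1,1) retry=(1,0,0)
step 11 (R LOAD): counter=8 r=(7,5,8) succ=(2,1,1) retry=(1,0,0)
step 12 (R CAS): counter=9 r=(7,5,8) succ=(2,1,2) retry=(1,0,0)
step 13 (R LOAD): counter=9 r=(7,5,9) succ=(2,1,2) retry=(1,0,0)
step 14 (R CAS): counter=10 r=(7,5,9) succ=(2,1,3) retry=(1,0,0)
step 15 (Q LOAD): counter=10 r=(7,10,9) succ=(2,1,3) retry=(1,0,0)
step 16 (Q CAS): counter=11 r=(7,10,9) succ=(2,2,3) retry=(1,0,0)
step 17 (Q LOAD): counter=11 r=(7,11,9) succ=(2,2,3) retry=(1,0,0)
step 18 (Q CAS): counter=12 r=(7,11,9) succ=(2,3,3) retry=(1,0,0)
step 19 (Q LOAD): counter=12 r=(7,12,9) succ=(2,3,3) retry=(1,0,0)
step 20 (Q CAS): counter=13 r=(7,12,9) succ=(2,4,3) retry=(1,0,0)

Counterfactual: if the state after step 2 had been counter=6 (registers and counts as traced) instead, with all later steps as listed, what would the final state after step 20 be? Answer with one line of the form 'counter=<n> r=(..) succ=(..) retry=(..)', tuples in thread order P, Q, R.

counter=14 r=(8,13,10) succ=(2,4,3) retry=(1,0,0)

state after step 2 := counter=6 r=(4,0,0) succ=(1,0,0) retry=(0,0,0)
step 3 (Q LOAD): counter=6 r=(4,6,0) succ=(1,0,0) retry=(0,0,0)
step 4 (Q CAS): counter=7 r=(4,6,0) succ=(1,1,0) retry=(0,0,0)
step 5 (P LOAD): counter=7 r=(7,6,0) succ=(1,1,0) retry=(0,0,0)
step 6 (P CAS): counter=8 r=(7,6,0) succ=(2,1,0) retry=(0,0,0)
step 7 (P LOAD): counter=8 r=(8,6,0) succ=(2,1,0) retry=(0,0,0)
step 8 (R LOAD): counter=8 r=(8,6,8) succ=(2,1,0) retry=(0,0,0)
step 9 (R CAS): counter=9 r=(8,6,8) succ=(2,1,1) retry=(0,0,0)
step 10 (P CAS): counter=9 r=(8,6,8) succ=(2,1,1) retry=(1,0,0)
step 11 (R LOAD): counter=9 r=(8,6,9) succ=(2,1,1) retry=(1,0,0)
step 12 (R CAS): counter=10 r=(8,6,9) succ=(2,1,2) retry=(1,0,0)
step 13 (R LOAD): counter=10 r=(8,6,10) succ=(2,1,2) retry=(1,0,0)
step 14 (R CAS): counter=11 r=(8,6,10) succ=(2,1,3) retry=(1,0,0)
step 15 (Q LOAD): counter=11 r=(8,11,10) succ=(2,1,3) retry=(1,0,0)
step 16 (Q CAS): counter=12 r=(8,11,10) succ=(2,2,3) retry=(1,0,0)
step 17 (Q LOAD): counter=12 r=(8,12,10) succ=(2,2,3) retry=(1,0,0)
step 18 (Q CAS): counter=13 r=(8,12,10) succ=(2,3,3) retry=(1,0,0)
step 19 (Q LOAD): counter=13 r=(8,13,10) succ=(2,3,3) retry=(1,0,0)
step 20 (Q CAS): counter=14 r=(8,13,10) succ=(2,4,3) retry=(1,0,0)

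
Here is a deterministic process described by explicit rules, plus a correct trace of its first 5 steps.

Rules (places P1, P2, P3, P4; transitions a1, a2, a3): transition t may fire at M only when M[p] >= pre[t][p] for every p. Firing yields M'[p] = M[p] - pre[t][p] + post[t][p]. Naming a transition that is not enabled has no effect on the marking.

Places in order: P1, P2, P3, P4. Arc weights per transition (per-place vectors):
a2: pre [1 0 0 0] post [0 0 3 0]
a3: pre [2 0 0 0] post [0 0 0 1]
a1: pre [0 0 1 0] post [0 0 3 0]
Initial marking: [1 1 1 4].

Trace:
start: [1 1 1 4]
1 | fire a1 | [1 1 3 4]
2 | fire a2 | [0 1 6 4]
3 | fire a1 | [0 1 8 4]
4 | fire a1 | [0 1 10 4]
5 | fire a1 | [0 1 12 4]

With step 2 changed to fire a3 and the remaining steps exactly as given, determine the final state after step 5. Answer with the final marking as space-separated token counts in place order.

1 1 9 4

(re-executing from step 2 with the substitution; state before step 2: [1 1 3 4])
2 | fire a3 | [1 1 3 4]
3 | fire a1 | [1 1 5 4]
4 | fire a1 | [1 1 7 4]
5 | fire a1 | [1 1 9 4]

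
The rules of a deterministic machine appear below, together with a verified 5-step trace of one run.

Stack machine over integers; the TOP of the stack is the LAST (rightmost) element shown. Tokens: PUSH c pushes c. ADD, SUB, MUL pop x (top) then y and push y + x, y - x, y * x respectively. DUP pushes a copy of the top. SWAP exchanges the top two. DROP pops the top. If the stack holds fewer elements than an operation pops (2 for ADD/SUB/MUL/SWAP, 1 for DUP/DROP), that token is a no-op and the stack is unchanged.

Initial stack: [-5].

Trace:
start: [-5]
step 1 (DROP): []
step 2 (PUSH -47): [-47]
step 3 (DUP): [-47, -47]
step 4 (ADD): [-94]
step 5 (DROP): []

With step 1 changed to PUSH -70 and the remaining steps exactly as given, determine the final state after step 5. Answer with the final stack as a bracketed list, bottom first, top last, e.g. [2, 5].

(re-executing from step 1 with the substitution; state before step 1: [-5])
step 1 (PUSH -70): [-5, -70]
step 2 (PUSH -47): [-5, -70, -47]
step 3 (DUP): [-5, -70, -47, -47]
step 4 (ADD): [-5, -70, -94]
step 5 (DROP): [-5, -70]

[-5, -70]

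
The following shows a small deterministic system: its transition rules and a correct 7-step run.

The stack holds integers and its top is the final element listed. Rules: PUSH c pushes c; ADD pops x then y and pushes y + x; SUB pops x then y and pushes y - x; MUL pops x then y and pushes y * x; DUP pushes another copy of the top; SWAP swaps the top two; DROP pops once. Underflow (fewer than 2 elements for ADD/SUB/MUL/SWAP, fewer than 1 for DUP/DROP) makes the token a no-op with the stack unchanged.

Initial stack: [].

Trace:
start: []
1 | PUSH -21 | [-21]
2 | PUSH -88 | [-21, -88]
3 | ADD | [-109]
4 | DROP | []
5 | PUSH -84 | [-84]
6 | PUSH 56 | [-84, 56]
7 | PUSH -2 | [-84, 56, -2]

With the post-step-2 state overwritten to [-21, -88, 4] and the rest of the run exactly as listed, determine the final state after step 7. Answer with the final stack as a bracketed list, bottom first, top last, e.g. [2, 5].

state after step 2 := [-21, -88, 4]
3 | ADD | [-21, -84]
4 | DROP | [-21]
5 | PUSH -84 | [-21, -84]
6 | PUSH 56 | [-21, -84, 56]
7 | PUSH -2 | [-21, -84, 56, -2]

[-21, -84, 56, -2]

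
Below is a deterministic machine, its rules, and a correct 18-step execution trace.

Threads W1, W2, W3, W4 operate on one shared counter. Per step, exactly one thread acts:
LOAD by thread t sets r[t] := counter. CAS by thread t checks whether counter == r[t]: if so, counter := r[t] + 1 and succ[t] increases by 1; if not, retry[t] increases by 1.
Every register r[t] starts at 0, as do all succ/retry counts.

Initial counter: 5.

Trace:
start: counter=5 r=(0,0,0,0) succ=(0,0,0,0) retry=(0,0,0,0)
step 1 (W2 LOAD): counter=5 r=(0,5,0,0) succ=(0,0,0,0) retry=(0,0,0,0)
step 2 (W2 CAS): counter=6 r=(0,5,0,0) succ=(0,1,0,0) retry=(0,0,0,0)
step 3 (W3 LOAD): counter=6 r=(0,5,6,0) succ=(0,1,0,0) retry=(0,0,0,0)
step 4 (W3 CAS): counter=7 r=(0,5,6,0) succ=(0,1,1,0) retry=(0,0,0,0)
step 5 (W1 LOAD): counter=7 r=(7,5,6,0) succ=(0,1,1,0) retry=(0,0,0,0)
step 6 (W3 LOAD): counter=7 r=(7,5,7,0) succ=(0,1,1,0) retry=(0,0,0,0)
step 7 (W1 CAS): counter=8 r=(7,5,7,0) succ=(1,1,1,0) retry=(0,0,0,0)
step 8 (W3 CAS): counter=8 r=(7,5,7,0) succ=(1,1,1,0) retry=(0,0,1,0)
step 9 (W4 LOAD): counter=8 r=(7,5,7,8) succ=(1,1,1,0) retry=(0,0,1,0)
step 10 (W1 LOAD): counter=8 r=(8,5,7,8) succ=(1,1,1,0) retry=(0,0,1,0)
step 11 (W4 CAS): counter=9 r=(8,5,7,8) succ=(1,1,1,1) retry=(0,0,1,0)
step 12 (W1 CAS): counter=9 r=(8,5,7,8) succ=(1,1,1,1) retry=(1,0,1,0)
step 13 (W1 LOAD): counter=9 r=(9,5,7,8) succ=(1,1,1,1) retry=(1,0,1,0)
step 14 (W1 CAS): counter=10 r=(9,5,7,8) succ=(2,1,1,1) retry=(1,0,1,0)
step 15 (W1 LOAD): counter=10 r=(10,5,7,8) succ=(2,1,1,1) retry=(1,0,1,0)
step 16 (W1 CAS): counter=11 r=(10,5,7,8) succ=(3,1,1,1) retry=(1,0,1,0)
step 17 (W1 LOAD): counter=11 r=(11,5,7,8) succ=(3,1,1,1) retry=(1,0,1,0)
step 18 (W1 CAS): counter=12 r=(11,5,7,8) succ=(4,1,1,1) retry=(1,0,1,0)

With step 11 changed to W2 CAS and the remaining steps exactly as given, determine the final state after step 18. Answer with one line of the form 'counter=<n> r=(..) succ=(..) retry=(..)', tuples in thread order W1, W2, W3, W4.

(re-executing from step 11 with the substitution; state before step 11: counter=8 r=(8,5,7,8) succ=(1,1,1,0) retry=(0,0,1,0))
step 11 (W2 CAS): counter=8 r=(8,5,7,8) succ=(1,1,1,0) retry=(0,1,1,0)
step 12 (W1 CAS): counter=9 r=(8,5,7,8) succ=(2,1,1,0) retry=(0,1,1,0)
step 13 (W1 LOAD): counter=9 r=(9,5,7,8) succ=(2,1,1,0) retry=(0,1,1,0)
step 14 (W1 CAS): counter=10 r=(9,5,7,8) succ=(3,1,1,0) retry=(0,1,1,0)
step 15 (W1 LOAD): counter=10 r=(10,5,7,8) succ=(3,1,1,0) retry=(0,1,1,0)
step 16 (W1 CAS): counter=11 r=(10,5,7,8) succ=(4,1,1,0) retry=(0,1,1,0)
step 17 (W1 LOAD): counter=11 r=(11,5,7,8) succ=(4,1,1,0) retry=(0,1,1,0)
step 18 (W1 CAS): counter=12 r=(11,5,7,8) succ=(5,1,1,0) retry=(0,1,1,0)

counter=12 r=(11,5,7,8) succ=(5,1,1,0) retry=(0,1,1,0)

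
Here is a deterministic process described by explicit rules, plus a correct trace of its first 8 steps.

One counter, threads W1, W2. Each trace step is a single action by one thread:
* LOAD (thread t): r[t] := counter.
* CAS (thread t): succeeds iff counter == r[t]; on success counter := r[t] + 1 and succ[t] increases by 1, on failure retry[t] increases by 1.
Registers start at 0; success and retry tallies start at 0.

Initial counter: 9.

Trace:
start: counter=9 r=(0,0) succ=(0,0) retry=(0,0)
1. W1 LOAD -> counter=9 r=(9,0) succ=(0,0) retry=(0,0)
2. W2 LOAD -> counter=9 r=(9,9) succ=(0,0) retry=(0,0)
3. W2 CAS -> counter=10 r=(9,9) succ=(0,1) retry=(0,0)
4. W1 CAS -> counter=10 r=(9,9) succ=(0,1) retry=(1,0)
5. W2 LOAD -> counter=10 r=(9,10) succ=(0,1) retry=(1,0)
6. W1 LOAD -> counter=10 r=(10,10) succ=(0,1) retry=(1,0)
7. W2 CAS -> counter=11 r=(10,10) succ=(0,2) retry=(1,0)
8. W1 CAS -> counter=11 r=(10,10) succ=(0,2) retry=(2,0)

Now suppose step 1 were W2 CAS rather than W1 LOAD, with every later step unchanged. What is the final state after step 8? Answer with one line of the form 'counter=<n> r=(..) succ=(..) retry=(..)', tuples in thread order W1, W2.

(re-executing from step 1 with the substitution; state before step 1: counter=9 r=(0,0) succ=(0,0) retry=(0,0))
1. W2 CAS -> counter=9 r=(0,0) succ=(0,0) retry=(0,1)
2. W2 LOAD -> counter=9 r=(0,9) succ=(0,0) retry=(0,1)
3. W2 CAS -> counter=10 r=(0,9) succ=(0,1) retry=(0,1)
4. W1 CAS -> counter=10 r=(0,9) succ=(0,1) retry=(1,1)
5. W2 LOAD -> counter=10 r=(0,10) succ=(0,1) retry=(1,1)
6. W1 LOAD -> counter=10 r=(10,10) succ=(0,1) retry=(1,1)
7. W2 CAS -> counter=11 r=(10,10) succ=(0,2) retry=(1,1)
8. W1 CAS -> counter=11 r=(10,10) succ=(0,2) retry=(2,1)

counter=11 r=(10,10) succ=(0,2) retry=(2,1)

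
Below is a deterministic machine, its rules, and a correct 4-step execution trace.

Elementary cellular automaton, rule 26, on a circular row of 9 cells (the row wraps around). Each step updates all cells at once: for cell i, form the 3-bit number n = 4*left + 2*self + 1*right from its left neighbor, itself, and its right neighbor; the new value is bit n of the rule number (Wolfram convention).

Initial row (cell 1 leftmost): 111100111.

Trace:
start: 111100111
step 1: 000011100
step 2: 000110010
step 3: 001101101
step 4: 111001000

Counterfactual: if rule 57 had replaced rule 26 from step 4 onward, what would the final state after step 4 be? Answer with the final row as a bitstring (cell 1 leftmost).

(re-executing step 4 under rule 57; state before step 4: 001101101)
step 4: 101011010

101011010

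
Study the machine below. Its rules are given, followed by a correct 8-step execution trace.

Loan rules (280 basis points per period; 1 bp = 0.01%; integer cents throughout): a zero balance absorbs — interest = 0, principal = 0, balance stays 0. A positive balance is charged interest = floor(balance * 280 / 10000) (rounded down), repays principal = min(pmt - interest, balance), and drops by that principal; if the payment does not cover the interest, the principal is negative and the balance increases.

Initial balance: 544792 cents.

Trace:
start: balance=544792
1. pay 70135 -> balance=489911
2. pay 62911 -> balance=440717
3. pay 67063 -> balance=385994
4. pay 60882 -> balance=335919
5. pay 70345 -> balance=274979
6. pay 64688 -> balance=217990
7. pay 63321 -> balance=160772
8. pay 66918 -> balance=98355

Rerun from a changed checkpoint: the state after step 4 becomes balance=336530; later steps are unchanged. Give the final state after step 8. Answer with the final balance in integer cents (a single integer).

99037

state after step 4 := balance=336530
5. pay 70345 -> balance=275607
6. pay 64688 -> balance=218635
7. pay 63321 -> balance=161435
8. pay 66918 -> balance=99037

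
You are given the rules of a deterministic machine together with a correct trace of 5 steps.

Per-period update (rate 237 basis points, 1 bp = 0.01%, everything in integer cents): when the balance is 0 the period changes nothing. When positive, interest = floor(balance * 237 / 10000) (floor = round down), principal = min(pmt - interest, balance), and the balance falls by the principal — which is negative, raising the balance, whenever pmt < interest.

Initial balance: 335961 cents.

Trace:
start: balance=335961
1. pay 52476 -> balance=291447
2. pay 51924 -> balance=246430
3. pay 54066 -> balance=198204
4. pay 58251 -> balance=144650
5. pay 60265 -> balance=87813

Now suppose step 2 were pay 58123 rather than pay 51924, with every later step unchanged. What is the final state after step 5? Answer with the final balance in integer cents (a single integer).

81163

(re-executing from step 2 with the substitution; state before step 2: balance=291447)
2. pay 58123 -> balance=240231
3. pay 54066 -> balance=191858
4. pay 58251 -> balance=138154
5. pay 60265 -> balance=81163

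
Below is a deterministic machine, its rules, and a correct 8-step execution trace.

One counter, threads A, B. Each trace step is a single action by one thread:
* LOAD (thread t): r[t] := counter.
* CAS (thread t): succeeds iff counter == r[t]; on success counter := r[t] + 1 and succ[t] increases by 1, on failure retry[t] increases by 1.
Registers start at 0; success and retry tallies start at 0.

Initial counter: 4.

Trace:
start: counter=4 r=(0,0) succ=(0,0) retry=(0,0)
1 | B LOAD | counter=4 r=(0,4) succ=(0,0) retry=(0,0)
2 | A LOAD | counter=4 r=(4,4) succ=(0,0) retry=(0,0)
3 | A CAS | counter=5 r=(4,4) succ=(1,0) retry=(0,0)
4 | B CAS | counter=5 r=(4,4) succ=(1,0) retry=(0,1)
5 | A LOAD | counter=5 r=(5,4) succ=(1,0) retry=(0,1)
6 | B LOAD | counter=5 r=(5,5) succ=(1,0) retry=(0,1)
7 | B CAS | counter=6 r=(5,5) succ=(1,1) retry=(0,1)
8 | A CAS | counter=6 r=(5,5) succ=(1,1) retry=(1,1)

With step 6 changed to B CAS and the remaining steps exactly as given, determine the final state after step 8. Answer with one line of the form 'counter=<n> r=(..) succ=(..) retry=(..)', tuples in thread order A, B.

(re-executing from step 6 with the substitution; state before step 6: counter=5 r=(5,4) succ=(1,0) retry=(0,1))
6 | B CAS | counter=5 r=(5,4) succ=(1,0) retry=(0,2)
7 | B CAS | counter=5 r=(5,4) succ=(1,0) retry=(0,3)
8 | A CAS | counter=6 r=(5,4) succ=(2,0) retry=(0,3)

counter=6 r=(5,4) succ=(2,0) retry=(0,3)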